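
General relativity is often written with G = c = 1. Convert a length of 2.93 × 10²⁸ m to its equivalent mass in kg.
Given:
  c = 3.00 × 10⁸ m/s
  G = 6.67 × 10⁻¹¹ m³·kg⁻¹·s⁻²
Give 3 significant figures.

3.95 × 10⁵⁵ kg

Length → mass via c²/G.
2.93 × 10²⁸ m × (c²/G) = 3.95 × 10⁵⁵ kg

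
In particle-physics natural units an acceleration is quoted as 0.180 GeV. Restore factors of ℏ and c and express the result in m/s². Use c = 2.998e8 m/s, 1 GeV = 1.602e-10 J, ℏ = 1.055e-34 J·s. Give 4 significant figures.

8.194e31 m/s²

Acceleration is [L]/[T]² = c·[E]/ℏ.
1 GeV → c/ℏ × (1 GeV in J) = 4.552e32 m/s².
Result: 0.180 × 4.552e32 = 8.194e31 m/s².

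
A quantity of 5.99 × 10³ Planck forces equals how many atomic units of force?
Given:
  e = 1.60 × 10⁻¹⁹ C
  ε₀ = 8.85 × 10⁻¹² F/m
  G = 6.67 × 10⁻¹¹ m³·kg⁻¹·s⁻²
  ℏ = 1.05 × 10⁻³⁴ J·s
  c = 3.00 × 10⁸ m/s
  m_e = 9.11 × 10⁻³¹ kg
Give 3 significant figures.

Planck force: F_P = c⁴/G = 1.21 × 10⁴⁴ N
atomic unit of force: F_au = E_h/a₀ = m_e²e⁶/((4πε₀)³ℏ⁴) = 8.33 × 10⁻⁸ N
5.99 × 10³ × 1.21 × 10⁴⁴ / 8.33 × 10⁻⁸ = 8.73 × 10⁵⁴

8.73 × 10⁵⁴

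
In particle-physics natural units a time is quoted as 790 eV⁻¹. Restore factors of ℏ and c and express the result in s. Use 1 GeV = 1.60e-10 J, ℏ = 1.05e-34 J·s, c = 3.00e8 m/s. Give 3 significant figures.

A time is [E]⁻¹ in ℏ=c=1; restore one factor of ℏ.
1 GeV⁻¹ → ℏ × (1 GeV in J)⁻¹ = 6.56e-25 s.
Convert the energy scale: 790 eV⁻¹ = 7.90e11 GeV⁻¹.
Result: 7.90e11 × 6.56e-25 = 5.18e-13 s.

5.18e-13 s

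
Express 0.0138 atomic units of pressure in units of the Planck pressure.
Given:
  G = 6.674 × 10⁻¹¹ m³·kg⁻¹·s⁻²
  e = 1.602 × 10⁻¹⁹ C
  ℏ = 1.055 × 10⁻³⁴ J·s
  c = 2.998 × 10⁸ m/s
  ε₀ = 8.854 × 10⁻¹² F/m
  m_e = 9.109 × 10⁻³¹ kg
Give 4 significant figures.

8.726 × 10⁻¹⁰³

atomic unit of pressure: P_au = E_h/a₀³ = m_e⁴e¹⁰/((4πε₀)⁵ℏ⁸) = 2.929 × 10¹³ Pa
Planck pressure: p_P = c⁷/(ℏG²) = 4.632 × 10¹¹³ Pa
0.0138 × 2.929 × 10¹³ / 4.632 × 10¹¹³ = 8.726 × 10⁻¹⁰³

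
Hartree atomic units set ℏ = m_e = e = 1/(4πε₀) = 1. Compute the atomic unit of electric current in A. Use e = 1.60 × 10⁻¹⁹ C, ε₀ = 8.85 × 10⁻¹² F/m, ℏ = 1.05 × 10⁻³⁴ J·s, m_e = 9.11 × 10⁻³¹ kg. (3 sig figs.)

6.67 × 10⁻³ A

The unique combination of the constants set to 1 with dimensions of current is I_au = e E_h/ℏ = m_e e⁵/((4πε₀)²ℏ³).
E_h = 4.38 × 10⁻¹⁸ J
e·E_h/ℏ = 6.67 × 10⁻³ A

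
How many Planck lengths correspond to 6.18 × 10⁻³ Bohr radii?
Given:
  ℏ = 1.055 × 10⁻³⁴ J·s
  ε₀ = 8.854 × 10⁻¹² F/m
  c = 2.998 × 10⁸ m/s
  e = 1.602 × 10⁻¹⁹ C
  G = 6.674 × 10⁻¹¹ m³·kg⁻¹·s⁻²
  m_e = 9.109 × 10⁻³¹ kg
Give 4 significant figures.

Bohr radius: a₀ = 4πε₀ℏ²/(m_e e²) = 5.297 × 10⁻¹¹ m
Planck length: ℓ_P = √(ℏG/c³) = 1.616 × 10⁻³⁵ m
6.18 × 10⁻³ × 5.297 × 10⁻¹¹ / 1.616 × 10⁻³⁵ = 2.025 × 10²²

2.025 × 10²²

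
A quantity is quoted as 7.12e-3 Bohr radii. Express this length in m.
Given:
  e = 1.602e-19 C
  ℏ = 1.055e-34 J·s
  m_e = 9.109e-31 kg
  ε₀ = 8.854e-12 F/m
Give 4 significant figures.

One Bohr radius: a₀ = 4πε₀ℏ²/(m_e e²) = 5.297e-11 m.
7.12e-3 × 5.297e-11 m = 3.772e-13 m

3.772e-13 m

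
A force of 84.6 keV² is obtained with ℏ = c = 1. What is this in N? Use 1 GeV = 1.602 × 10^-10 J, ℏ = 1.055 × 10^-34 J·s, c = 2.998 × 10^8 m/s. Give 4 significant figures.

Force is [E]/[L] = [E]²/(ℏc); restore (ℏc)⁻¹.
1 GeV² → 1/(ℏc) × (1 GeV in J)² = 8.114 × 10^5 N.
Convert the energy scale: 84.6 keV² = 8.46 × 10^-11 GeV².
Result: 8.46 × 10^-11 × 8.114 × 10^5 = 6.865 × 10^-5 N.

6.865 × 10^-5 N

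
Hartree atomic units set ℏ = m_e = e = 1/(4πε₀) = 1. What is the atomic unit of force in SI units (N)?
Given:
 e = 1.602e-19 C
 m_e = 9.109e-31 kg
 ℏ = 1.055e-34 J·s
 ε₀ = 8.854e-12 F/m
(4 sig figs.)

8.220e-8 N

The unique combination of the constants set to 1 with dimensions of force is F_au = E_h/a₀ = m_e²e⁶/((4πε₀)³ℏ⁴).
E_h = 4.354e-18 J
a₀ = 5.297e-11 m
E_h/a₀ = 8.220e-8 N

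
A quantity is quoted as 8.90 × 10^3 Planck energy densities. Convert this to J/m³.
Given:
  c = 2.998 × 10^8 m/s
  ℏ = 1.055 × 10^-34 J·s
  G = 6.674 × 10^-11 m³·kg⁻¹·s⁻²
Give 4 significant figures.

4.123 × 10^117 J/m³

One Planck energy density: u_P = c⁷/(ℏG²) = 4.632 × 10^113 J/m³.
8.90 × 10^3 × 4.632 × 10^113 J/m³ = 4.123 × 10^117 J/m³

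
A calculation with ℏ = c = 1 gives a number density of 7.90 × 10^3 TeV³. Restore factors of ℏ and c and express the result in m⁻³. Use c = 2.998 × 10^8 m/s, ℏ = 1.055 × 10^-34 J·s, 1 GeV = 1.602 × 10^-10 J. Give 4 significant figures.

Number density is [L]⁻³ = [E]³/(ℏc)³.
1 GeV³ → 1/(ℏc)³ × (1 GeV in J)³ = 1.299 × 10^47 m⁻³.
Convert the energy scale: 7.90 × 10^3 TeV³ = 7.90 × 10^12 GeV³.
Result: 7.90 × 10^12 × 1.299 × 10^47 = 1.027 × 10^60 m⁻³.

1.027 × 10^60 m⁻³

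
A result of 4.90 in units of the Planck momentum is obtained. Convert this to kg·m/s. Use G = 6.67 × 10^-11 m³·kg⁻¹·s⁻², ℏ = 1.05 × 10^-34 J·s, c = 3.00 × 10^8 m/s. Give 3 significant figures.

31.9 kg·m/s

One Planck momentum: p_P = √(ℏc³/G) = 6.52 kg·m/s.
4.90 × 6.52 kg·m/s = 31.9 kg·m/s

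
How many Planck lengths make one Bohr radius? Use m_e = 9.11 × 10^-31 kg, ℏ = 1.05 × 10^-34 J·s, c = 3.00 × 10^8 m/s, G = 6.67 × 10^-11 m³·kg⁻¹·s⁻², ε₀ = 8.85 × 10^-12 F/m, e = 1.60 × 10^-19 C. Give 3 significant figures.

Bohr radius: a₀ = 4πε₀ℏ²/(m_e e²) = 5.26 × 10^-11 m
Planck length: ℓ_P = √(ℏG/c³) = 1.61 × 10^-35 m
ratio = 5.26 × 10^-11 / 1.61 × 10^-35 = 3.26 × 10^24

3.26 × 10^24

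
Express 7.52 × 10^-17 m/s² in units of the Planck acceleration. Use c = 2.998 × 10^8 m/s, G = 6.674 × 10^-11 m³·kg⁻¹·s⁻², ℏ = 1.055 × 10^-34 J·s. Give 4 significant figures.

Planck acceleration: a_P = √(c⁷/(ℏG)) = 5.560 × 10^51 m/s².
7.52 × 10^-17 / 5.560 × 10^51 = 1.352 × 10^-68

1.352 × 10^-68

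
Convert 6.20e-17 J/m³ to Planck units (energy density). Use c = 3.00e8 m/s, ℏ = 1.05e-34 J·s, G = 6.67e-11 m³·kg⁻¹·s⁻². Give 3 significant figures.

1.32e-130

Planck energy density: u_P = c⁷/(ℏG²) = 4.68e113 J/m³.
6.20e-17 / 4.68e113 = 1.32e-130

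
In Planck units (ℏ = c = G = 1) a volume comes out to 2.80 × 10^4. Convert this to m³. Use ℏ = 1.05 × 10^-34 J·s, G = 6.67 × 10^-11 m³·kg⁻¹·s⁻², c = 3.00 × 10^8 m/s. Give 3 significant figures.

One Planck volume: V_P = (ℏG/c³)^(3/2) = 4.18 × 10^-105 m³.
2.80 × 10^4 × 4.18 × 10^-105 m³ = 1.17 × 10^-100 m³

1.17 × 10^-100 m³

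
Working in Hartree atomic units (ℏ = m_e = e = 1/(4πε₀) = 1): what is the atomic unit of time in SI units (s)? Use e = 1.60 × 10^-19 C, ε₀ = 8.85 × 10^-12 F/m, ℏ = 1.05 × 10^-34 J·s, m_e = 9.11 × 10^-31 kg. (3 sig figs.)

The unique combination of the constants set to 1 with dimensions of time is τ_au = (4πε₀)²ℏ³/(m_e e⁴).
E_h = 4.38 × 10^-18 J
ℏ/E_h = 2.40 × 10^-17 s

2.40 × 10^-17 s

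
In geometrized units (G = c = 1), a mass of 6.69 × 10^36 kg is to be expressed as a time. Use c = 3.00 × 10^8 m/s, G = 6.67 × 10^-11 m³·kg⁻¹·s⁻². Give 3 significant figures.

Mass → time via G/c³.
6.69 × 10^36 kg × (G/c³) = 16.5 s

16.5 s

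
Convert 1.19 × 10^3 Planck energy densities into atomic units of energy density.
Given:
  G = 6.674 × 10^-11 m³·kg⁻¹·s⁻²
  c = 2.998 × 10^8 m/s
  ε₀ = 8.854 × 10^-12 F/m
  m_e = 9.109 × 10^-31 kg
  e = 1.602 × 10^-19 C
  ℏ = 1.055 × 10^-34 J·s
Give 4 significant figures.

Planck energy density: u_P = c⁷/(ℏG²) = 4.632 × 10^113 J/m³
atomic unit of energy density: u_au = E_h/a₀³ = m_e⁴e¹⁰/((4πε₀)⁵ℏ⁸) = 2.929 × 10^13 J/m³
1.19 × 10^3 × 4.632 × 10^113 / 2.929 × 10^13 = 1.882 × 10^103

1.882 × 10^103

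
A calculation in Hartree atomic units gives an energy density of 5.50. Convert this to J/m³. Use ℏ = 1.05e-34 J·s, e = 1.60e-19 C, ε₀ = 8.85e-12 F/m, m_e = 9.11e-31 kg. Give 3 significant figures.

1.66e14 J/m³

One atomic unit of energy density: u_au = E_h/a₀³ = m_e⁴e¹⁰/((4πε₀)⁵ℏ⁸) = 3.01e13 J/m³.
5.50 × 3.01e13 J/m³ = 1.66e14 J/m³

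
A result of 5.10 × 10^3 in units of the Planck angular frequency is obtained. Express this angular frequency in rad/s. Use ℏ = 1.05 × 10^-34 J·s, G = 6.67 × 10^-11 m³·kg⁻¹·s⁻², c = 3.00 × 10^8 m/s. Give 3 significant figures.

9.50 × 10^46 rad/s

One Planck angular frequency: ω_P = √(c⁵/(ℏG)) = 1.86 × 10^43 rad/s.
5.10 × 10^3 × 1.86 × 10^43 rad/s = 9.50 × 10^46 rad/s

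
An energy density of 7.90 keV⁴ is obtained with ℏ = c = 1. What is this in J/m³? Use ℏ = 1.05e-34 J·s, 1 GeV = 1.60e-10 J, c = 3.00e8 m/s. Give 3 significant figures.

1.66e14 J/m³

[E]/[L]³ = [E]⁴/(ℏc)³; restore (ℏc)⁻³.
1 GeV⁴ → 1/(ℏc)³ × (1 GeV in J)⁴ = 2.10e37 J/m³.
Convert the energy scale: 7.90 keV⁴ = 7.90e-24 GeV⁴.
Result: 7.90e-24 × 2.10e37 = 1.66e14 J/m³.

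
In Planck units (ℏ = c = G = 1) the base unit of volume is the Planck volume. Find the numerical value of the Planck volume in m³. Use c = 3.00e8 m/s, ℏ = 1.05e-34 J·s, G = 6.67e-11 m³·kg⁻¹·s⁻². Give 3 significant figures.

V_P = (ℏG/c³)^(3/2)
  = √(1.75e-209)
  = 4.18e-105 m³

4.18e-105 m³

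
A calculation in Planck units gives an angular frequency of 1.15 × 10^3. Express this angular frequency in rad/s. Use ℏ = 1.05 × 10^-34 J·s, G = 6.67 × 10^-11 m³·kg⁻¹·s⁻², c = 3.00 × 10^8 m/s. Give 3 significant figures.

One Planck angular frequency: ω_P = √(c⁵/(ℏG)) = 1.86 × 10^43 rad/s.
1.15 × 10^3 × 1.86 × 10^43 rad/s = 2.14 × 10^46 rad/s

2.14 × 10^46 rad/s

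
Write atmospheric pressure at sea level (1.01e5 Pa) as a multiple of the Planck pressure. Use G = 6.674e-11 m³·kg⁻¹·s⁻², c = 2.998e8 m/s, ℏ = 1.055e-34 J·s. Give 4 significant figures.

Planck pressure: p_P = c⁷/(ℏG²) = 4.632e113 Pa.
1.01e5 / 4.632e113 = 2.180e-109

2.180e-109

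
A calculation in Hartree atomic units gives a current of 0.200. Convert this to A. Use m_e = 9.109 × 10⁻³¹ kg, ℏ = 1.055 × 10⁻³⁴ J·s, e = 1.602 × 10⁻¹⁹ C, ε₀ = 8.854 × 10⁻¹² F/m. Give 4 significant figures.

1.322 × 10⁻³ A

One atomic unit of electric current: I_au = e E_h/ℏ = m_e e⁵/((4πε₀)²ℏ³) = 6.612 × 10⁻³ A.
0.200 × 6.612 × 10⁻³ A = 1.322 × 10⁻³ A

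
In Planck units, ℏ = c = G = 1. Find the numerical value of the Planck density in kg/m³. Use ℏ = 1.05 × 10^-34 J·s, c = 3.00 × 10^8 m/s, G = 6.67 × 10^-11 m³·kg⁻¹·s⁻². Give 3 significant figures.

From ℏ = c = G = 1 the density scale is ρ_P = c⁵/(ℏG²).
  = 2.43 × 10^42 / 4.67 × 10^-55
  = 5.20 × 10^96 kg/m³

5.20 × 10^96 kg/m³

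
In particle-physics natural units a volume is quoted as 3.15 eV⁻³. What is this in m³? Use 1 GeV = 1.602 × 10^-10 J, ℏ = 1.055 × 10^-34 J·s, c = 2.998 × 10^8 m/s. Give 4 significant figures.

Volume is [L]³ = [E]⁻³·(ℏc)³.
1 GeV⁻³ → (ℏc)³ × (1 GeV in J)⁻³ = 7.696 × 10^-48 m³.
Convert the energy scale: 3.15 eV⁻³ = 3.15 × 10^27 GeV⁻³.
Result: 3.15 × 10^27 × 7.696 × 10^-48 = 2.424 × 10^-20 m³.

2.424 × 10^-20 m³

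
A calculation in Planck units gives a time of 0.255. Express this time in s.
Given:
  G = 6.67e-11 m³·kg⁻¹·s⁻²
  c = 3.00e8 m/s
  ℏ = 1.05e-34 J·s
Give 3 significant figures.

One Planck time: t_P = √(ℏG/c⁵) = 5.37e-44 s.
0.255 × 5.37e-44 s = 1.37e-44 s

1.37e-44 s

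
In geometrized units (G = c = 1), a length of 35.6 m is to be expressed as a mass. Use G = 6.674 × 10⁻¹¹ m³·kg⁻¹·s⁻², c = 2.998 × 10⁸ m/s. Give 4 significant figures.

Length → mass via c²/G.
35.6 m × (c²/G) = 4.794 × 10²⁸ kg

4.794 × 10²⁸ kg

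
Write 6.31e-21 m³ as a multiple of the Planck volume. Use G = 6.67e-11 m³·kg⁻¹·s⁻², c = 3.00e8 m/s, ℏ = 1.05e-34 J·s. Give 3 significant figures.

Planck volume: V_P = (ℏG/c³)^(3/2) = 4.18e-105 m³.
6.31e-21 / 4.18e-105 = 1.51e84

1.51e84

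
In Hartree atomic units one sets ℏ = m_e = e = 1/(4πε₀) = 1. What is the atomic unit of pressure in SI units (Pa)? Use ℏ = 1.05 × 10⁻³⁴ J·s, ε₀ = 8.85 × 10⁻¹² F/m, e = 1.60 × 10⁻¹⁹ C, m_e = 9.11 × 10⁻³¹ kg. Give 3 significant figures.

P_au = E_h/a₀³ = m_e⁴e¹⁰/((4πε₀)⁵ℏ⁸)
E_h = 4.38 × 10⁻¹⁸ J
a₀ = 5.26 × 10⁻¹¹ m
E_h/a₀³ = 3.01 × 10¹³ Pa

3.01 × 10¹³ Pa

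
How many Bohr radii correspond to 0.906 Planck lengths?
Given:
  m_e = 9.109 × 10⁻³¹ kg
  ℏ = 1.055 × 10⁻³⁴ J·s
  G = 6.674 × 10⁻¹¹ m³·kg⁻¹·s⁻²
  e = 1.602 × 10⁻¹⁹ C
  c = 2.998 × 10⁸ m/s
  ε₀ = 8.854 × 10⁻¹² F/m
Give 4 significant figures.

2.765 × 10⁻²⁵

Planck length: ℓ_P = √(ℏG/c³) = 1.616 × 10⁻³⁵ m
Bohr radius: a₀ = 4πε₀ℏ²/(m_e e²) = 5.297 × 10⁻¹¹ m
0.906 × 1.616 × 10⁻³⁵ / 5.297 × 10⁻¹¹ = 2.765 × 10⁻²⁵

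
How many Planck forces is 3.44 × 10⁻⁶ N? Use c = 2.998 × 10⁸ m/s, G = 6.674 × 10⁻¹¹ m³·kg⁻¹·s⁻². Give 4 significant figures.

2.842 × 10⁻⁵⁰

Planck force: F_P = c⁴/G = 1.210 × 10⁴⁴ N.
3.44 × 10⁻⁶ / 1.210 × 10⁴⁴ = 2.842 × 10⁻⁵⁰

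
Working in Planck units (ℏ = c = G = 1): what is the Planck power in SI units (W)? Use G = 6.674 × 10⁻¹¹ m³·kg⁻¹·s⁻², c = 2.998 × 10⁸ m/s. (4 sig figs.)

3.629 × 10⁵² W

From ℏ = c = G = 1 the power scale is P_P = c⁵/G.
  = 2.422 × 10⁴² / 6.674 × 10⁻¹¹
  = 3.629 × 10⁵² W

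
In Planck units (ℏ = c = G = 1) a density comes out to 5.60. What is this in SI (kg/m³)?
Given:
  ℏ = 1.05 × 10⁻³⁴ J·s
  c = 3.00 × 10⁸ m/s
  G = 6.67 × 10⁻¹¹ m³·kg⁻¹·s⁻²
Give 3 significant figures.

2.91 × 10⁹⁷ kg/m³

One Planck density: ρ_P = c⁵/(ℏG²) = 5.20 × 10⁹⁶ kg/m³.
5.60 × 5.20 × 10⁹⁶ kg/m³ = 2.91 × 10⁹⁷ kg/m³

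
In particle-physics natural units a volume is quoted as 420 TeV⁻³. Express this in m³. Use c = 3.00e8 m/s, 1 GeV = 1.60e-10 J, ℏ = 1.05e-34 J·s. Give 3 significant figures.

3.20e-54 m³

Volume is [L]³ = [E]⁻³·(ℏc)³.
1 GeV⁻³ → (ℏc)³ × (1 GeV in J)⁻³ = 7.63e-48 m³.
Convert the energy scale: 420 TeV⁻³ = 4.20e-7 GeV⁻³.
Result: 4.20e-7 × 7.63e-48 = 3.20e-54 m³.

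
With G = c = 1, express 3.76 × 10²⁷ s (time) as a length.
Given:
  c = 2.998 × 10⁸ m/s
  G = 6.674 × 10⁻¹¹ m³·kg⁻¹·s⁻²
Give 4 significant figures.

Time → length via c.
3.76 × 10²⁷ s × (c) = 1.127 × 10³⁶ m

1.127 × 10³⁶ m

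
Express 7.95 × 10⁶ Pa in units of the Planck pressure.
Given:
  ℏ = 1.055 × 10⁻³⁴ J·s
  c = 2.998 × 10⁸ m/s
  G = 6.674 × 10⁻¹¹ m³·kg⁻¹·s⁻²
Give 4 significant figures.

1.716 × 10⁻¹⁰⁷

Planck pressure: p_P = c⁷/(ℏG²) = 4.632 × 10¹¹³ Pa.
7.95 × 10⁶ / 4.632 × 10¹¹³ = 1.716 × 10⁻¹⁰⁷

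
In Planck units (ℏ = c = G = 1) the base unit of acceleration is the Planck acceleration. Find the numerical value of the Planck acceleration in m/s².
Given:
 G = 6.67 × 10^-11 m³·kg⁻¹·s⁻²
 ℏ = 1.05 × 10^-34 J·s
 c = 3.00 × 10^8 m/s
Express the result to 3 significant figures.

a_P = √(c⁷/(ℏG))
  = √(3.12 × 10^103)
  = 5.59 × 10^51 m/s²

5.59 × 10^51 m/s²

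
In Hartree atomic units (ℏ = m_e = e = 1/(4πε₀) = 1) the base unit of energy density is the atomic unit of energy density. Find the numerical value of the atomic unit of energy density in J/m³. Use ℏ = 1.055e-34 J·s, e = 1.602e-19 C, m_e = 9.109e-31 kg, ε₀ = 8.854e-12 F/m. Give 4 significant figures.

2.929e13 J/m³

u_au = E_h/a₀³ = m_e⁴e¹⁰/((4πε₀)⁵ℏ⁸)
E_h = 4.354e-18 J
a₀ = 5.297e-11 m
E_h/a₀³ = 2.929e13 J/m³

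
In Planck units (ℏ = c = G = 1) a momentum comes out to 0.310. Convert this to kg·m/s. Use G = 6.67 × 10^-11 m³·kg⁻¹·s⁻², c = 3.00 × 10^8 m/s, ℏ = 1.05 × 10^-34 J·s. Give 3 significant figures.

One Planck momentum: p_P = √(ℏc³/G) = 6.52 kg·m/s.
0.310 × 6.52 kg·m/s = 2.02 kg·m/s

2.02 kg·m/s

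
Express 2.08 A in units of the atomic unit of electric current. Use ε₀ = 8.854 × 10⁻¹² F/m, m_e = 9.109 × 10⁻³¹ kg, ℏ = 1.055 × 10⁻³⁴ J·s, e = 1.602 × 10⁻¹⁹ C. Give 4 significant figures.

atomic unit of electric current: I_au = e E_h/ℏ = m_e e⁵/((4πε₀)²ℏ³) = 6.612 × 10⁻³ A.
2.08 / 6.612 × 10⁻³ = 314.6

314.6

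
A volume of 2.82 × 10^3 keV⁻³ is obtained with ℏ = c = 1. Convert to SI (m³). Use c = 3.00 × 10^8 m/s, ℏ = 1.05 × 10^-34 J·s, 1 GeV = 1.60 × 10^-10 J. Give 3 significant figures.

2.15 × 10^-26 m³

Volume is [L]³ = [E]⁻³·(ℏc)³.
1 GeV⁻³ → (ℏc)³ × (1 GeV in J)⁻³ = 7.63 × 10^-48 m³.
Convert the energy scale: 2.82 × 10^3 keV⁻³ = 2.82 × 10^21 GeV⁻³.
Result: 2.82 × 10^21 × 7.63 × 10^-48 = 2.15 × 10^-26 m³.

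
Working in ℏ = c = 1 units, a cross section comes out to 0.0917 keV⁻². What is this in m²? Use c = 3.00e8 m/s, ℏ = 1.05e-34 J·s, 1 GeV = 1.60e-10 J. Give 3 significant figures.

3.55e-21 m²

Area is [L]² = [E]⁻²·(ℏc)²; restore (ℏc)².
1 GeV⁻² → (ℏc)² × (1 GeV in J)⁻² = 3.88e-32 m².
Convert the energy scale: 0.0917 keV⁻² = 9.17e10 GeV⁻².
Result: 9.17e10 × 3.88e-32 = 3.55e-21 m².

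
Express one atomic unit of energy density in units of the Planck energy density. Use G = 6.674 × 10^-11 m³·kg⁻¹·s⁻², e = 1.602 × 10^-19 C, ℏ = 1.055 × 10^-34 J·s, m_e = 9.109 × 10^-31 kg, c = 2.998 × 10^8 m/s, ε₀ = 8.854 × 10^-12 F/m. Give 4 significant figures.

6.323 × 10^-101

atomic unit of energy density: u_au = E_h/a₀³ = m_e⁴e¹⁰/((4πε₀)⁵ℏ⁸) = 2.929 × 10^13 J/m³
Planck energy density: u_P = c⁷/(ℏG²) = 4.632 × 10^113 J/m³
ratio = 2.929 × 10^13 / 4.632 × 10^113 = 6.323 × 10^-101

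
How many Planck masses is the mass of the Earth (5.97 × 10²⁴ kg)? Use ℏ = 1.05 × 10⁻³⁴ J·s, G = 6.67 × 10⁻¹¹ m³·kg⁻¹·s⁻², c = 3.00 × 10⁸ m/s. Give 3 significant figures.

Planck mass: m_P = √(ℏc/G) = 2.17 × 10⁻⁸ kg.
5.97 × 10²⁴ / 2.17 × 10⁻⁸ = 2.75 × 10³²

2.75 × 10³²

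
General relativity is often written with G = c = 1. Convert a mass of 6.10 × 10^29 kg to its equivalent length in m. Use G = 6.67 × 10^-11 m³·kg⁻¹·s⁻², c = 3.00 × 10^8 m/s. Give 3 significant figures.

452 m

In G = c = 1 units mass has dimensions of length; the conversion factor is G/c².
6.10 × 10^29 kg × (G/c²) = 452 m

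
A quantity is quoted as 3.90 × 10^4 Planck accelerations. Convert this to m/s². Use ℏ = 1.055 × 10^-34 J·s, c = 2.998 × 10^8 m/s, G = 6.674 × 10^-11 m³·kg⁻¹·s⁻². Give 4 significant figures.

One Planck acceleration: a_P = √(c⁷/(ℏG)) = 5.560 × 10^51 m/s².
3.90 × 10^4 × 5.560 × 10^51 m/s² = 2.168 × 10^56 m/s²

2.168 × 10^56 m/s²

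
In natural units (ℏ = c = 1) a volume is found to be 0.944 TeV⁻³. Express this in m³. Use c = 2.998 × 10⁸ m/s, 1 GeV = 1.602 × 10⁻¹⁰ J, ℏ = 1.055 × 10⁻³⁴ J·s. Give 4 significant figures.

Volume is [L]³ = [E]⁻³·(ℏc)³.
1 GeV⁻³ → (ℏc)³ × (1 GeV in J)⁻³ = 7.696 × 10⁻⁴⁸ m³.
Convert the energy scale: 0.944 TeV⁻³ = 9.44 × 10⁻¹⁰ GeV⁻³.
Result: 9.44 × 10⁻¹⁰ × 7.696 × 10⁻⁴⁸ = 7.265 × 10⁻⁵⁷ m³.

7.265 × 10⁻⁵⁷ m³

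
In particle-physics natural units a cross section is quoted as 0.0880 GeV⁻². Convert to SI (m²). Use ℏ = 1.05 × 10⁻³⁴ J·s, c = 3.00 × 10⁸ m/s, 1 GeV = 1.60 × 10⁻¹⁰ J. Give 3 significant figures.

3.41 × 10⁻³³ m²

Area is [L]² = [E]⁻²·(ℏc)²; restore (ℏc)².
1 GeV⁻² → (ℏc)² × (1 GeV in J)⁻² = 3.88 × 10⁻³² m².
Result: 0.0880 × 3.88 × 10⁻³² = 3.41 × 10⁻³³ m².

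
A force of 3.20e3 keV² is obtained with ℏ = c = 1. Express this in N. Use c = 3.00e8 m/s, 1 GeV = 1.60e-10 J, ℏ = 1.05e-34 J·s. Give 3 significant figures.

Force is [E]/[L] = [E]²/(ℏc); restore (ℏc)⁻¹.
1 GeV² → 1/(ℏc) × (1 GeV in J)² = 8.13e5 N.
Convert the energy scale: 3.20e3 keV² = 3.20e-9 GeV².
Result: 3.20e-9 × 8.13e5 = 2.60e-3 N.

2.60e-3 N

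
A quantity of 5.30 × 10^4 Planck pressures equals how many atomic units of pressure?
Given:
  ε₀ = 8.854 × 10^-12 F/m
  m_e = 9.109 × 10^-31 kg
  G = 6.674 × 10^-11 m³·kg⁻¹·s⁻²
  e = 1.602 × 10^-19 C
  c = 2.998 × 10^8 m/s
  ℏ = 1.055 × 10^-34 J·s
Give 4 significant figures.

Planck pressure: p_P = c⁷/(ℏG²) = 4.632 × 10^113 Pa
atomic unit of pressure: P_au = E_h/a₀³ = m_e⁴e¹⁰/((4πε₀)⁵ℏ⁸) = 2.929 × 10^13 Pa
5.30 × 10^4 × 4.632 × 10^113 / 2.929 × 10^13 = 8.382 × 10^104

8.382 × 10^104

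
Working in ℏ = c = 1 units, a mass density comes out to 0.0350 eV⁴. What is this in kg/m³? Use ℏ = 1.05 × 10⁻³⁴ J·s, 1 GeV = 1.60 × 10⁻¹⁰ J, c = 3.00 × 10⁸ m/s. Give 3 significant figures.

8.15 × 10⁻¹⁸ kg/m³

Mass density is [E]/(c²[L]³) = [E]⁴/(ℏ³c⁵).
1 GeV⁴ → 1/(ℏ³c⁵) × (1 GeV in J)⁴ = 2.33 × 10²⁰ kg/m³.
Convert the energy scale: 0.0350 eV⁴ = 3.50 × 10⁻³⁸ GeV⁴.
Result: 3.50 × 10⁻³⁸ × 2.33 × 10²⁰ = 8.15 × 10⁻¹⁸ kg/m³.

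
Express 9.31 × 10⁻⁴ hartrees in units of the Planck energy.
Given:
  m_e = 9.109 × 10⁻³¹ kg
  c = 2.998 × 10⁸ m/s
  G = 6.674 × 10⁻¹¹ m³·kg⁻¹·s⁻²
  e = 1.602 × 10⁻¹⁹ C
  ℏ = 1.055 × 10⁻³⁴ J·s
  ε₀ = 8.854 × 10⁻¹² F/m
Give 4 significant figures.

2.072 × 10⁻³⁰

hartree: E_h = m_e e⁴/(4πε₀ℏ)² = 4.354 × 10⁻¹⁸ J
Planck energy: E_P = √(ℏc⁵/G) = 1.957 × 10⁹ J
9.31 × 10⁻⁴ × 4.354 × 10⁻¹⁸ / 1.957 × 10⁹ = 2.072 × 10⁻³⁰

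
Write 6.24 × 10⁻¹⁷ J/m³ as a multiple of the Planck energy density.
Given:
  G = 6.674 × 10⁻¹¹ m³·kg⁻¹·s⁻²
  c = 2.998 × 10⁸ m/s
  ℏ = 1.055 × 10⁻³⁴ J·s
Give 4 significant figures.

Planck energy density: u_P = c⁷/(ℏG²) = 4.632 × 10¹¹³ J/m³.
6.24 × 10⁻¹⁷ / 4.632 × 10¹¹³ = 1.347 × 10⁻¹³⁰

1.347 × 10⁻¹³⁰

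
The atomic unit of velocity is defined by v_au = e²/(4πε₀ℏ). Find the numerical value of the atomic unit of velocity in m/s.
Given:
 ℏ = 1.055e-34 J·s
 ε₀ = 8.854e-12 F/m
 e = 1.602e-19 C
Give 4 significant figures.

v_au = e²/(4πε₀ℏ)
  = 2.566e-38 / 1.174e-44
  = 2.186e6 m/s

2.186e6 m/s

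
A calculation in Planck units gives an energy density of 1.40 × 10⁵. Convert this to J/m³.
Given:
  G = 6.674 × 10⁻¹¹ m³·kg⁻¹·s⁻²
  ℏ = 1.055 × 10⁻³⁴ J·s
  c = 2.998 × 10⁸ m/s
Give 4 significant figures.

One Planck energy density: u_P = c⁷/(ℏG²) = 4.632 × 10¹¹³ J/m³.
1.40 × 10⁵ × 4.632 × 10¹¹³ J/m³ = 6.485 × 10¹¹⁸ J/m³

6.485 × 10¹¹⁸ J/m³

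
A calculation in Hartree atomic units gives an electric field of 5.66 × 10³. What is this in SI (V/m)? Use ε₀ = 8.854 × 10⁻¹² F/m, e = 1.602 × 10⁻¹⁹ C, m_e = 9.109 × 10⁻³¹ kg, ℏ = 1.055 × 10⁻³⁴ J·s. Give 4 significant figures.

One atomic unit of electric field: E_au = E_h/(e a₀) = m_e²e⁵/((4πε₀)³ℏ⁴) = 5.131 × 10¹¹ V/m.
5.66 × 10³ × 5.131 × 10¹¹ V/m = 2.904 × 10¹⁵ V/m

2.904 × 10¹⁵ V/m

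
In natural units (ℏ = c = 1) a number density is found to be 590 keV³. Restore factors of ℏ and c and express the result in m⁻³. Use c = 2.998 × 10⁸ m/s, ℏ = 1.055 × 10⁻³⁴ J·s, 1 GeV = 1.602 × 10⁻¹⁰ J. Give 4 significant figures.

Number density is [L]⁻³ = [E]³/(ℏc)³.
1 GeV³ → 1/(ℏc)³ × (1 GeV in J)³ = 1.299 × 10⁴⁷ m⁻³.
Convert the energy scale: 590 keV³ = 5.90 × 10⁻¹⁶ GeV³.
Result: 5.90 × 10⁻¹⁶ × 1.299 × 10⁴⁷ = 7.666 × 10³¹ m⁻³.

7.666 × 10³¹ m⁻³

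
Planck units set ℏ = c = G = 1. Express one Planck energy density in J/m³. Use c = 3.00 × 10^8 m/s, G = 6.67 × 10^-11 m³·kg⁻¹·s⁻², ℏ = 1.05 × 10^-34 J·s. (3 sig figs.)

4.68 × 10^113 J/m³

From ℏ = c = G = 1 the energy density scale is u_P = c⁷/(ℏG²).
  = 2.19 × 10^59 / 4.67 × 10^-55
  = 4.68 × 10^113 J/m³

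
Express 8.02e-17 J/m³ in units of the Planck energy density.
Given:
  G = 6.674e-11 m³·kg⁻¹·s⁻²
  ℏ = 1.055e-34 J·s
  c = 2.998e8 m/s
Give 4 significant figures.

Planck energy density: u_P = c⁷/(ℏG²) = 4.632e113 J/m³.
8.02e-17 / 4.632e113 = 1.731e-130

1.731e-130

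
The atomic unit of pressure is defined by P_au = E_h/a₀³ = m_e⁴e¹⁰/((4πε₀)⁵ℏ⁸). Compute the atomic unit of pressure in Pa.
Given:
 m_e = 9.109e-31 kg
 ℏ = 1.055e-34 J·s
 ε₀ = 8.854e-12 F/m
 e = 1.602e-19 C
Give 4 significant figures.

2.929e13 Pa

P_au = E_h/a₀³ = m_e⁴e¹⁰/((4πε₀)⁵ℏ⁸)
E_h = 4.354e-18 J
a₀ = 5.297e-11 m
E_h/a₀³ = 2.929e13 Pa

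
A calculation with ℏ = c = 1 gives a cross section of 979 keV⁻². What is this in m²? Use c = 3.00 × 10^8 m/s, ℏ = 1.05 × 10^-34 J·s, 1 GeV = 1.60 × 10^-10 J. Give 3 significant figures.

3.79 × 10^-17 m²

Area is [L]² = [E]⁻²·(ℏc)²; restore (ℏc)².
1 GeV⁻² → (ℏc)² × (1 GeV in J)⁻² = 3.88 × 10^-32 m².
Convert the energy scale: 979 keV⁻² = 9.79 × 10^14 GeV⁻².
Result: 9.79 × 10^14 × 3.88 × 10^-32 = 3.79 × 10^-17 m².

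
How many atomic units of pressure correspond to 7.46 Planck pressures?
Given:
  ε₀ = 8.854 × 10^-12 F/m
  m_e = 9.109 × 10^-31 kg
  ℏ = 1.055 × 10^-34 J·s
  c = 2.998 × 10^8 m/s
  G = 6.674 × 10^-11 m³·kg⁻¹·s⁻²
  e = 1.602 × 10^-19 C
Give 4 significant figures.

1.180 × 10^101

Planck pressure: p_P = c⁷/(ℏG²) = 4.632 × 10^113 Pa
atomic unit of pressure: P_au = E_h/a₀³ = m_e⁴e¹⁰/((4πε₀)⁵ℏ⁸) = 2.929 × 10^13 Pa
7.46 × 4.632 × 10^113 / 2.929 × 10^13 = 1.180 × 10^101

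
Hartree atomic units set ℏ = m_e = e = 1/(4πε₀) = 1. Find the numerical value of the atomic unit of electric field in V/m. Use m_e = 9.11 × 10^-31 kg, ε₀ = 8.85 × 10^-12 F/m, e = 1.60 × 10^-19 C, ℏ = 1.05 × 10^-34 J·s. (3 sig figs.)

5.20 × 10^11 V/m

The unique combination of the constants set to 1 with dimensions of electric field is E_au = E_h/(e a₀) = m_e²e⁵/((4πε₀)³ℏ⁴).
E_h = 4.38 × 10^-18 J
a₀ = 5.26 × 10^-11 m
E_h/(e·a₀) = 5.20 × 10^11 V/m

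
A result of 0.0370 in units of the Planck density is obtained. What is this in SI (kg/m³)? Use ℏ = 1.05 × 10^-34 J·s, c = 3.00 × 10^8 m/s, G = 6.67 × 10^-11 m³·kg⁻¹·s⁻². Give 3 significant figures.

1.92 × 10^95 kg/m³

One Planck density: ρ_P = c⁵/(ℏG²) = 5.20 × 10^96 kg/m³.
0.0370 × 5.20 × 10^96 kg/m³ = 1.92 × 10^95 kg/m³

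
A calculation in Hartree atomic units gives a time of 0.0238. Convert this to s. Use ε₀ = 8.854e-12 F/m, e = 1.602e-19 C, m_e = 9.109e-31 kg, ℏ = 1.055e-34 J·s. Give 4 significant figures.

5.767e-19 s

One atomic unit of time: τ_au = (4πε₀)²ℏ³/(m_e e⁴) = 2.423e-17 s.
0.0238 × 2.423e-17 s = 5.767e-19 s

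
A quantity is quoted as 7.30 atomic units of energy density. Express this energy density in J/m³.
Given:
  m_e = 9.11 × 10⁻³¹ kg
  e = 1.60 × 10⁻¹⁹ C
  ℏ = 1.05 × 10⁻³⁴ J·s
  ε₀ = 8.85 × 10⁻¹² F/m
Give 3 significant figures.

One atomic unit of energy density: u_au = E_h/a₀³ = m_e⁴e¹⁰/((4πε₀)⁵ℏ⁸) = 3.01 × 10¹³ J/m³.
7.30 × 3.01 × 10¹³ J/m³ = 2.20 × 10¹⁴ J/m³

2.20 × 10¹⁴ J/m³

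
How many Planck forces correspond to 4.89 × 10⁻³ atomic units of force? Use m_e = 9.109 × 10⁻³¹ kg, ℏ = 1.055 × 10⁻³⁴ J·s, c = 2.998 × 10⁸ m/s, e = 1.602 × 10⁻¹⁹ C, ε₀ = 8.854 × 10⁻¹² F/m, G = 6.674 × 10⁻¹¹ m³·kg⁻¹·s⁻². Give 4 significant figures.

3.321 × 10⁻⁵⁴

atomic unit of force: F_au = E_h/a₀ = m_e²e⁶/((4πε₀)³ℏ⁴) = 8.220 × 10⁻⁸ N
Planck force: F_P = c⁴/G = 1.210 × 10⁴⁴ N
4.89 × 10⁻³ × 8.220 × 10⁻⁸ / 1.210 × 10⁴⁴ = 3.321 × 10⁻⁵⁴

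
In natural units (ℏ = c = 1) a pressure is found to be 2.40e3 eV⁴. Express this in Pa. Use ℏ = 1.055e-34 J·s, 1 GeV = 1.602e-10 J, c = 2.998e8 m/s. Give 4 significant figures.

Pressure is [E]/[L]³ = [E]⁴/(ℏc)³.
1 GeV⁴ → 1/(ℏc)³ × (1 GeV in J)⁴ = 2.082e37 Pa.
Convert the energy scale: 2.40e3 eV⁴ = 2.40e-33 GeV⁴.
Result: 2.40e-33 × 2.082e37 = 4.996e4 Pa.

4.996e4 Pa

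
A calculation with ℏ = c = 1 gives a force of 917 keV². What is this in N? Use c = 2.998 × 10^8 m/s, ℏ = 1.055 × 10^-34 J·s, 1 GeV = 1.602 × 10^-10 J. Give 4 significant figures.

Force is [E]/[L] = [E]²/(ℏc); restore (ℏc)⁻¹.
1 GeV² → 1/(ℏc) × (1 GeV in J)² = 8.114 × 10^5 N.
Convert the energy scale: 917 keV² = 9.17 × 10^-10 GeV².
Result: 9.17 × 10^-10 × 8.114 × 10^5 = 7.441 × 10^-4 N.

7.441 × 10^-4 N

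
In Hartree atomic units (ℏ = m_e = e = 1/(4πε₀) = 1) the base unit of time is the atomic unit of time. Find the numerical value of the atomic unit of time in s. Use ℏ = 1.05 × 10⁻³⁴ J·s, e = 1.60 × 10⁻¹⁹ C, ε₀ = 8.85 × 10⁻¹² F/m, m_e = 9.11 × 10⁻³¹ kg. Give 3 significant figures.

2.40 × 10⁻¹⁷ s

τ_au = (4πε₀)²ℏ³/(m_e e⁴)
E_h = 4.38 × 10⁻¹⁸ J
ℏ/E_h = 2.40 × 10⁻¹⁷ s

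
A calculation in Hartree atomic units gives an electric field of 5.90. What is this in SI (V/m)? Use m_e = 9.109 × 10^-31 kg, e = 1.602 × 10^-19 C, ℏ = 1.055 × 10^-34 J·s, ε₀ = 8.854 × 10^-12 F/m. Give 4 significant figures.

3.027 × 10^12 V/m

One atomic unit of electric field: E_au = E_h/(e a₀) = m_e²e⁵/((4πε₀)³ℏ⁴) = 5.131 × 10^11 V/m.
5.90 × 5.131 × 10^11 V/m = 3.027 × 10^12 V/m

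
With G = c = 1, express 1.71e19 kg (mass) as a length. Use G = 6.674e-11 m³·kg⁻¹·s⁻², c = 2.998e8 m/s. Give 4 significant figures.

1.270e-8 m

In G = c = 1 units mass has dimensions of length; the conversion factor is G/c².
1.71e19 kg × (G/c²) = 1.270e-8 m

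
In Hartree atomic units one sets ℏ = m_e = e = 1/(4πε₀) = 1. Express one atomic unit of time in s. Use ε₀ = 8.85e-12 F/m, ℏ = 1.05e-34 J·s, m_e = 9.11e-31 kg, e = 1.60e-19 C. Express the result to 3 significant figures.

τ_au = (4πε₀)²ℏ³/(m_e e⁴)
E_h = 4.38e-18 J
ℏ/E_h = 2.40e-17 s

2.40e-17 s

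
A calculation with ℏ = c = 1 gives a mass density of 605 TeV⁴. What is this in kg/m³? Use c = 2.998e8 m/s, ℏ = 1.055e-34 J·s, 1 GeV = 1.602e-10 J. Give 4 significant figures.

1.401e35 kg/m³

Mass density is [E]/(c²[L]³) = [E]⁴/(ℏ³c⁵).
1 GeV⁴ → 1/(ℏ³c⁵) × (1 GeV in J)⁴ = 2.316e20 kg/m³.
Convert the energy scale: 605 TeV⁴ = 6.05e14 GeV⁴.
Result: 6.05e14 × 2.316e20 = 1.401e35 kg/m³.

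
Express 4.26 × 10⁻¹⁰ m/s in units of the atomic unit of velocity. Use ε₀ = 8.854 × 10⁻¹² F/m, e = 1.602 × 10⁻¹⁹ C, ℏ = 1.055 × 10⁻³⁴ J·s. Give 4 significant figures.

atomic unit of velocity: v_au = e²/(4πε₀ℏ) = 2.186 × 10⁶ m/s.
4.26 × 10⁻¹⁰ / 2.186 × 10⁶ = 1.948 × 10⁻¹⁶

1.948 × 10⁻¹⁶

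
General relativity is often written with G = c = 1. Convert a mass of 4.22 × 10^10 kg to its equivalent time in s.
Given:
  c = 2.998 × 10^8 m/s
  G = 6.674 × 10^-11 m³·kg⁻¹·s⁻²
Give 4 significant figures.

Mass → time via G/c³.
4.22 × 10^10 kg × (G/c³) = 1.045 × 10^-25 s

1.045 × 10^-25 s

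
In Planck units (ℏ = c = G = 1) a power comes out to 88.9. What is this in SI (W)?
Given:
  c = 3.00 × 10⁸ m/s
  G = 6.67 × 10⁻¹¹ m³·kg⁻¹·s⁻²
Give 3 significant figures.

One Planck power: P_P = c⁵/G = 3.64 × 10⁵² W.
88.9 × 3.64 × 10⁵² W = 3.24 × 10⁵⁴ W

3.24 × 10⁵⁴ W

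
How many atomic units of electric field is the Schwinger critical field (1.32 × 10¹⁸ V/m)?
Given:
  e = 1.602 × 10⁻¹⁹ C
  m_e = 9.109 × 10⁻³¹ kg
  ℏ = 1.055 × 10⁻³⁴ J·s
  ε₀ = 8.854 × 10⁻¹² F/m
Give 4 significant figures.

2.573 × 10⁶

atomic unit of electric field: E_au = E_h/(e a₀) = m_e²e⁵/((4πε₀)³ℏ⁴) = 5.131 × 10¹¹ V/m.
1.32 × 10¹⁸ / 5.131 × 10¹¹ = 2.573 × 10⁶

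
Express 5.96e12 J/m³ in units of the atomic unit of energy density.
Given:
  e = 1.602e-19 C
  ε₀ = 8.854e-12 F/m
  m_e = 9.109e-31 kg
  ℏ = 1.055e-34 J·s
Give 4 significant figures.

atomic unit of energy density: u_au = E_h/a₀³ = m_e⁴e¹⁰/((4πε₀)⁵ℏ⁸) = 2.929e13 J/m³.
5.96e12 / 2.929e13 = 0.2035

0.2035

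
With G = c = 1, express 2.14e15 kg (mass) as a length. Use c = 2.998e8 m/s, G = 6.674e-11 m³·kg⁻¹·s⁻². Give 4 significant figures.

1.589e-12 m

In G = c = 1 units mass has dimensions of length; the conversion factor is G/c².
2.14e15 kg × (G/c²) = 1.589e-12 m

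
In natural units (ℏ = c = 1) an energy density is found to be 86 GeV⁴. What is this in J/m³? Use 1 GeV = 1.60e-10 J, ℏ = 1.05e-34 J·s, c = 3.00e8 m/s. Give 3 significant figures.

[E]/[L]³ = [E]⁴/(ℏc)³; restore (ℏc)⁻³.
1 GeV⁴ → 1/(ℏc)³ × (1 GeV in J)⁴ = 2.10e37 J/m³.
Result: 86 × 2.10e37 = 1.80e39 J/m³.

1.80e39 J/m³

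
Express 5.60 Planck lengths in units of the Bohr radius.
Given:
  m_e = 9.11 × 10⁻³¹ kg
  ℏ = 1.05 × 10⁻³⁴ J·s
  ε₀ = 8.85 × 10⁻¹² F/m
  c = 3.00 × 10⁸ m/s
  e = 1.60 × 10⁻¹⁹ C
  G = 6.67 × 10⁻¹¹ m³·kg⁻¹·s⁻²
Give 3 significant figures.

1.72 × 10⁻²⁴

Planck length: ℓ_P = √(ℏG/c³) = 1.61 × 10⁻³⁵ m
Bohr radius: a₀ = 4πε₀ℏ²/(m_e e²) = 5.26 × 10⁻¹¹ m
5.60 × 1.61 × 10⁻³⁵ / 5.26 × 10⁻¹¹ = 1.72 × 10⁻²⁴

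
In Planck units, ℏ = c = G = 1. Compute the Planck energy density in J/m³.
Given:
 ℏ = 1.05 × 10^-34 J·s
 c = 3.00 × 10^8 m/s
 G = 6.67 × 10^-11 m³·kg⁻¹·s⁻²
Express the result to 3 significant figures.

4.68 × 10^113 J/m³

Dimensional analysis gives u_P = c⁷/(ℏG²).
  = 2.19 × 10^59 / 4.67 × 10^-55
  = 4.68 × 10^113 J/m³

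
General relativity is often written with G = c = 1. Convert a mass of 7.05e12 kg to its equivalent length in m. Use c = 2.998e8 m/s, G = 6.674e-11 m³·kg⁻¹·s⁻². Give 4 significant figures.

In G = c = 1 units mass has dimensions of length; the conversion factor is G/c².
7.05e12 kg × (G/c²) = 5.235e-15 m

5.235e-15 m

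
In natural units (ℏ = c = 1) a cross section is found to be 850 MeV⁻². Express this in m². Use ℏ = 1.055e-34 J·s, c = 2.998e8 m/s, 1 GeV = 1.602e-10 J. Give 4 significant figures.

Area is [L]² = [E]⁻²·(ℏc)²; restore (ℏc)².
1 GeV⁻² → (ℏc)² × (1 GeV in J)⁻² = 3.898e-32 m².
Convert the energy scale: 850 MeV⁻² = 8.50e8 GeV⁻².
Result: 8.50e8 × 3.898e-32 = 3.313e-23 m².

3.313e-23 m²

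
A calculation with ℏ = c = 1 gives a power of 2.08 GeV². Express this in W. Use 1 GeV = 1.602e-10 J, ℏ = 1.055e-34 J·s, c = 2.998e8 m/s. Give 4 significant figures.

5.060e14 W

Power is [E]/[T] = [E]²/ℏ.
1 GeV² → 1/ℏ × (1 GeV in J)² = 2.433e14 W.
Result: 2.08 × 2.433e14 = 5.060e14 W.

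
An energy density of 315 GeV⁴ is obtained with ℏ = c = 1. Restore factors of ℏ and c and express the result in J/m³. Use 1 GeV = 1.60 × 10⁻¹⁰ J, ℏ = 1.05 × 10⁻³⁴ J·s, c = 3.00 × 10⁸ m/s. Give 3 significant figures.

[E]/[L]³ = [E]⁴/(ℏc)³; restore (ℏc)⁻³.
1 GeV⁴ → 1/(ℏc)³ × (1 GeV in J)⁴ = 2.10 × 10³⁷ J/m³.
Result: 315 × 2.10 × 10³⁷ = 6.60 × 10³⁹ J/m³.

6.60 × 10³⁹ J/m³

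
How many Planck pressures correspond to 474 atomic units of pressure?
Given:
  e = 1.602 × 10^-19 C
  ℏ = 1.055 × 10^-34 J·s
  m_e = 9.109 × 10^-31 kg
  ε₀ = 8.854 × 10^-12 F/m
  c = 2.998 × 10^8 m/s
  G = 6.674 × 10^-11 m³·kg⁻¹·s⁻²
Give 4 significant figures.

2.997 × 10^-98

atomic unit of pressure: P_au = E_h/a₀³ = m_e⁴e¹⁰/((4πε₀)⁵ℏ⁸) = 2.929 × 10^13 Pa
Planck pressure: p_P = c⁷/(ℏG²) = 4.632 × 10^113 Pa
474 × 2.929 × 10^13 / 4.632 × 10^113 = 2.997 × 10^-98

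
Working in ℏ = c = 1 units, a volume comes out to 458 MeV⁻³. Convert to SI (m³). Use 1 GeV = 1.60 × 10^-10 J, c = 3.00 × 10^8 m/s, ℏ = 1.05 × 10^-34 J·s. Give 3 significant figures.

Volume is [L]³ = [E]⁻³·(ℏc)³.
1 GeV⁻³ → (ℏc)³ × (1 GeV in J)⁻³ = 7.63 × 10^-48 m³.
Convert the energy scale: 458 MeV⁻³ = 4.58 × 10^11 GeV⁻³.
Result: 4.58 × 10^11 × 7.63 × 10^-48 = 3.49 × 10^-36 m³.

3.49 × 10^-36 m³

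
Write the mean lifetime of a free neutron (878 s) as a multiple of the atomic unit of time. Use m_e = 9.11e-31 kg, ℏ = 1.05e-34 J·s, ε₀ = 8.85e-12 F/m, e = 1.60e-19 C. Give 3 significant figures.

atomic unit of time: τ_au = (4πε₀)²ℏ³/(m_e e⁴) = 2.40e-17 s.
878 / 2.40e-17 = 3.66e19

3.66e19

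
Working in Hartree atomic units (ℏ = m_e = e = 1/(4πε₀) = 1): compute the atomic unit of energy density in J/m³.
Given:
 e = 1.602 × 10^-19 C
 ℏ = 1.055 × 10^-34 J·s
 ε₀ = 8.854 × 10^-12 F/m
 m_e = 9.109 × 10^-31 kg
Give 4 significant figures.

The unique combination of the constants set to 1 with dimensions of energy density is u_au = E_h/a₀³ = m_e⁴e¹⁰/((4πε₀)⁵ℏ⁸).
E_h = 4.354 × 10^-18 J
a₀ = 5.297 × 10^-11 m
E_h/a₀³ = 2.929 × 10^13 J/m³

2.929 × 10^13 J/m³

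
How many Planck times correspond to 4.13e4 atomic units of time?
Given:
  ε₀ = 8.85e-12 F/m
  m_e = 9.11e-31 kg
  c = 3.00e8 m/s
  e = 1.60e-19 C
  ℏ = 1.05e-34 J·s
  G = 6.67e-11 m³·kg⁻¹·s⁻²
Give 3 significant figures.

atomic unit of time: τ_au = (4πε₀)²ℏ³/(m_e e⁴) = 2.40e-17 s
Planck time: t_P = √(ℏG/c⁵) = 5.37e-44 s
4.13e4 × 2.40e-17 / 5.37e-44 = 1.84e31

1.84e31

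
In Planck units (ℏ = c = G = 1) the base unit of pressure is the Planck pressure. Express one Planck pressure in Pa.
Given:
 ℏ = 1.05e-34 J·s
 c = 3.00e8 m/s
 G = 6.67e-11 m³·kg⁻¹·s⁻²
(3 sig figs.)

4.68e113 Pa

p_P = c⁷/(ℏG²)
  = 2.19e59 / 4.67e-55
  = 4.68e113 Pa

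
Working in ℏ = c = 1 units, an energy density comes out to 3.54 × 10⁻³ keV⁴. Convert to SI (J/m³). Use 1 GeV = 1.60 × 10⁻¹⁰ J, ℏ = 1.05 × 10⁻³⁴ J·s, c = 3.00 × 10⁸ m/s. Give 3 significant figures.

7.42 × 10¹⁰ J/m³

[E]/[L]³ = [E]⁴/(ℏc)³; restore (ℏc)⁻³.
1 GeV⁴ → 1/(ℏc)³ × (1 GeV in J)⁴ = 2.10 × 10³⁷ J/m³.
Convert the energy scale: 3.54 × 10⁻³ keV⁴ = 3.54 × 10⁻²⁷ GeV⁴.
Result: 3.54 × 10⁻²⁷ × 2.10 × 10³⁷ = 7.42 × 10¹⁰ J/m³.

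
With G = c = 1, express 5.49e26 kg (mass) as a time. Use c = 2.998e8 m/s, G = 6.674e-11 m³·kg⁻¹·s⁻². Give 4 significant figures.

Mass → time via G/c³.
5.49e26 kg × (G/c³) = 1.360e-9 s

1.360e-9 s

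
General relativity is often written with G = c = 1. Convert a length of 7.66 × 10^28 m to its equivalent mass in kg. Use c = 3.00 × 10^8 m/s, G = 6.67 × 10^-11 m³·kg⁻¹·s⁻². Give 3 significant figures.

Length → mass via c²/G.
7.66 × 10^28 m × (c²/G) = 1.03 × 10^56 kg

1.03 × 10^56 kg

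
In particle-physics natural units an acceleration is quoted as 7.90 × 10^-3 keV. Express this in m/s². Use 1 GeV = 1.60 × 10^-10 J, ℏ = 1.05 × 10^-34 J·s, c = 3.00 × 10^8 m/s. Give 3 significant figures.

Acceleration is [L]/[T]² = c·[E]/ℏ.
1 GeV → c/ℏ × (1 GeV in J) = 4.57 × 10^32 m/s².
Convert the energy scale: 7.90 × 10^-3 keV = 7.90 × 10^-9 GeV.
Result: 7.90 × 10^-9 × 4.57 × 10^32 = 3.61 × 10^24 m/s².

3.61 × 10^24 m/s²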